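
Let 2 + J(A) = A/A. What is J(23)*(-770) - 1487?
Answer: -717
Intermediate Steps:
J(A) = -1 (J(A) = -2 + A/A = -2 + 1 = -1)
J(23)*(-770) - 1487 = -1*(-770) - 1487 = 770 - 1487 = -717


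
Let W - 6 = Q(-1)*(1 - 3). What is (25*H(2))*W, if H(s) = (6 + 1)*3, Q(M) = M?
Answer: 4200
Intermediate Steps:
H(s) = 21 (H(s) = 7*3 = 21)
W = 8 (W = 6 - (1 - 3) = 6 - 1*(-2) = 6 + 2 = 8)
(25*H(2))*W = (25*21)*8 = 525*8 = 4200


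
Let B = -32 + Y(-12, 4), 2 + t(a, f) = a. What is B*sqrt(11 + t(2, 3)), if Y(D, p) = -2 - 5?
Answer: -39*sqrt(11) ≈ -129.35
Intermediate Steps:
Y(D, p) = -7
t(a, f) = -2 + a
B = -39 (B = -32 - 7 = -39)
B*sqrt(11 + t(2, 3)) = -39*sqrt(11 + (-2 + 2)) = -39*sqrt(11 + 0) = -39*sqrt(11)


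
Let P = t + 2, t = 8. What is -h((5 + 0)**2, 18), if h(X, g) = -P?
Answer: 10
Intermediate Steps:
P = 10 (P = 8 + 2 = 10)
h(X, g) = -10 (h(X, g) = -1*10 = -10)
-h((5 + 0)**2, 18) = -1*(-10) = 10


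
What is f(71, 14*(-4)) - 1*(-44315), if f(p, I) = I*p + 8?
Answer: 40347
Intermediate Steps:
f(p, I) = 8 + I*p
f(71, 14*(-4)) - 1*(-44315) = (8 + (14*(-4))*71) - 1*(-44315) = (8 - 56*71) + 44315 = (8 - 3976) + 44315 = -3968 + 44315 = 40347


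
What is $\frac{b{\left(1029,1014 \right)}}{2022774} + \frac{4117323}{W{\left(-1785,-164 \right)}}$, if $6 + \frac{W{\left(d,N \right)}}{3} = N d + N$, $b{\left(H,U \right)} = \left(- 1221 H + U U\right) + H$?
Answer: $\frac{451611791409}{98633831530} \approx 4.5787$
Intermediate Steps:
$b{\left(H,U \right)} = U^{2} - 1220 H$ ($b{\left(H,U \right)} = \left(- 1221 H + U^{2}\right) + H = \left(U^{2} - 1221 H\right) + H = U^{2} - 1220 H$)
$W{\left(d,N \right)} = -18 + 3 N + 3 N d$ ($W{\left(d,N \right)} = -18 + 3 \left(N d + N\right) = -18 + 3 \left(N + N d\right) = -18 + \left(3 N + 3 N d\right) = -18 + 3 N + 3 N d$)
$\frac{b{\left(1029,1014 \right)}}{2022774} + \frac{4117323}{W{\left(-1785,-164 \right)}} = \frac{1014^{2} - 1255380}{2022774} + \frac{4117323}{-18 + 3 \left(-164\right) + 3 \left(-164\right) \left(-1785\right)} = \left(1028196 - 1255380\right) \frac{1}{2022774} + \frac{4117323}{-18 - 492 + 878220} = \left(-227184\right) \frac{1}{2022774} + \frac{4117323}{877710} = - \frac{37864}{337129} + 4117323 \cdot \frac{1}{877710} = - \frac{37864}{337129} + \frac{1372441}{292570} = \frac{451611791409}{98633831530}$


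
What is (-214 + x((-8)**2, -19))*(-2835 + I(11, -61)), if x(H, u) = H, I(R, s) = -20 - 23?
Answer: 431700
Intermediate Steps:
I(R, s) = -43
(-214 + x((-8)**2, -19))*(-2835 + I(11, -61)) = (-214 + (-8)**2)*(-2835 - 43) = (-214 + 64)*(-2878) = -150*(-2878) = 431700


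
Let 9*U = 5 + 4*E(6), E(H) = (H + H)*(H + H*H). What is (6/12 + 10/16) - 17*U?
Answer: -274775/72 ≈ -3816.3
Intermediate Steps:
E(H) = 2*H*(H + H**2) (E(H) = (2*H)*(H + H**2) = 2*H*(H + H**2))
U = 2021/9 (U = (5 + 4*(2*6**2*(1 + 6)))/9 = (5 + 4*(2*36*7))/9 = (5 + 4*504)/9 = (5 + 2016)/9 = (1/9)*2021 = 2021/9 ≈ 224.56)
(6/12 + 10/16) - 17*U = (6/12 + 10/16) - 17*2021/9 = (6*(1/12) + 10*(1/16)) - 34357/9 = (1/2 + 5/8) - 34357/9 = 9/8 - 34357/9 = -274775/72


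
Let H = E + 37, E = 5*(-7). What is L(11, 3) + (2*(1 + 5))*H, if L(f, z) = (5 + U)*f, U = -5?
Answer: 24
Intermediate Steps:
E = -35
L(f, z) = 0 (L(f, z) = (5 - 5)*f = 0*f = 0)
H = 2 (H = -35 + 37 = 2)
L(11, 3) + (2*(1 + 5))*H = 0 + (2*(1 + 5))*2 = 0 + (2*6)*2 = 0 + 12*2 = 0 + 24 = 24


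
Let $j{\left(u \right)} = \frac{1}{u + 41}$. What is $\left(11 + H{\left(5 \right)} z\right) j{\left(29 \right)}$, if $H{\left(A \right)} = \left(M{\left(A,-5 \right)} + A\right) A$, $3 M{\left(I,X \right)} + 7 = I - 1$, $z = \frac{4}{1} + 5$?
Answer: $\frac{191}{70} \approx 2.7286$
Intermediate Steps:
$j{\left(u \right)} = \frac{1}{41 + u}$
$z = 9$ ($z = 4 \cdot 1 + 5 = 4 + 5 = 9$)
$M{\left(I,X \right)} = - \frac{8}{3} + \frac{I}{3}$ ($M{\left(I,X \right)} = - \frac{7}{3} + \frac{I - 1}{3} = - \frac{7}{3} + \frac{-1 + I}{3} = - \frac{7}{3} + \left(- \frac{1}{3} + \frac{I}{3}\right) = - \frac{8}{3} + \frac{I}{3}$)
$H{\left(A \right)} = A \left(- \frac{8}{3} + \frac{4 A}{3}\right)$ ($H{\left(A \right)} = \left(\left(- \frac{8}{3} + \frac{A}{3}\right) + A\right) A = \left(- \frac{8}{3} + \frac{4 A}{3}\right) A = A \left(- \frac{8}{3} + \frac{4 A}{3}\right)$)
$\left(11 + H{\left(5 \right)} z\right) j{\left(29 \right)} = \frac{11 + \frac{4}{3} \cdot 5 \left(-2 + 5\right) 9}{41 + 29} = \frac{11 + \frac{4}{3} \cdot 5 \cdot 3 \cdot 9}{70} = \left(11 + 20 \cdot 9\right) \frac{1}{70} = \left(11 + 180\right) \frac{1}{70} = 191 \cdot \frac{1}{70} = \frac{191}{70}$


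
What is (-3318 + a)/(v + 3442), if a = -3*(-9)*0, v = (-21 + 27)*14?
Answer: -1659/1763 ≈ -0.94101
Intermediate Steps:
v = 84 (v = 6*14 = 84)
a = 0 (a = 27*0 = 0)
(-3318 + a)/(v + 3442) = (-3318 + 0)/(84 + 3442) = -3318/3526 = -3318*1/3526 = -1659/1763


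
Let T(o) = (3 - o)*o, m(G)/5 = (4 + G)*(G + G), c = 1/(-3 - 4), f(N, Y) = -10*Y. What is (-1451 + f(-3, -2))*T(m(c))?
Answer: 161116290/2401 ≈ 67104.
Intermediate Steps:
c = -⅐ (c = 1/(-7) = -⅐ ≈ -0.14286)
m(G) = 10*G*(4 + G) (m(G) = 5*((4 + G)*(G + G)) = 5*((4 + G)*(2*G)) = 5*(2*G*(4 + G)) = 10*G*(4 + G))
T(o) = o*(3 - o)
(-1451 + f(-3, -2))*T(m(c)) = (-1451 - 10*(-2))*((10*(-⅐)*(4 - ⅐))*(3 - 10*(-1)*(4 - ⅐)/7)) = (-1451 + 20)*((10*(-⅐)*(27/7))*(3 - 10*(-1)*27/(7*7))) = -(-386370)*(3 - 1*(-270/49))/49 = -(-386370)*(3 + 270/49)/49 = -(-386370)*417/(49*49) = -1431*(-112590/2401) = 161116290/2401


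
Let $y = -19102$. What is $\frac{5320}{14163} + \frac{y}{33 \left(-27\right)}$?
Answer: $\frac{91760582}{4206411} \approx 21.814$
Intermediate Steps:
$\frac{5320}{14163} + \frac{y}{33 \left(-27\right)} = \frac{5320}{14163} - \frac{19102}{33 \left(-27\right)} = 5320 \cdot \frac{1}{14163} - \frac{19102}{-891} = \frac{5320}{14163} - - \frac{19102}{891} = \frac{5320}{14163} + \frac{19102}{891} = \frac{91760582}{4206411}$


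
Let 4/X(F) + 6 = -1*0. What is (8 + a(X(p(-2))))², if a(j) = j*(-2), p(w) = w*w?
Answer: 784/9 ≈ 87.111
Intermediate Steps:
p(w) = w²
X(F) = -⅔ (X(F) = 4/(-6 - 1*0) = 4/(-6 + 0) = 4/(-6) = 4*(-⅙) = -⅔)
a(j) = -2*j
(8 + a(X(p(-2))))² = (8 - 2*(-⅔))² = (8 + 4/3)² = (28/3)² = 784/9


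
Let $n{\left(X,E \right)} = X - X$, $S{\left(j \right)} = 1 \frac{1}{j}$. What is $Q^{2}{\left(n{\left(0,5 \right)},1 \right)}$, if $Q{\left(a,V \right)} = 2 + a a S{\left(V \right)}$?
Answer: $4$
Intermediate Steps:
$S{\left(j \right)} = \frac{1}{j}$
$n{\left(X,E \right)} = 0$
$Q{\left(a,V \right)} = 2 + \frac{a^{2}}{V}$ ($Q{\left(a,V \right)} = 2 + \frac{a a}{V} = 2 + \frac{a^{2}}{V}$)
$Q^{2}{\left(n{\left(0,5 \right)},1 \right)} = \left(2 + \frac{0^{2}}{1}\right)^{2} = \left(2 + 1 \cdot 0\right)^{2} = \left(2 + 0\right)^{2} = 2^{2} = 4$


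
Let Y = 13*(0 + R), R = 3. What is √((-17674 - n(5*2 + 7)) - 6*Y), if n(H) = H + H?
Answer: I*√17942 ≈ 133.95*I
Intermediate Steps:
Y = 39 (Y = 13*(0 + 3) = 13*3 = 39)
n(H) = 2*H
√((-17674 - n(5*2 + 7)) - 6*Y) = √((-17674 - 2*(5*2 + 7)) - 6*39) = √((-17674 - 2*(10 + 7)) - 234) = √((-17674 - 2*17) - 234) = √((-17674 - 1*34) - 234) = √((-17674 - 34) - 234) = √(-17708 - 234) = √(-17942) = I*√17942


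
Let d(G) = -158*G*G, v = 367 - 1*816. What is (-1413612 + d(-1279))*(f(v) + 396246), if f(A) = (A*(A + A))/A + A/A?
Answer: -102741910445010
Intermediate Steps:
v = -449 (v = 367 - 816 = -449)
f(A) = 1 + 2*A (f(A) = (A*(2*A))/A + 1 = (2*A²)/A + 1 = 2*A + 1 = 1 + 2*A)
d(G) = -158*G²
(-1413612 + d(-1279))*(f(v) + 396246) = (-1413612 - 158*(-1279)²)*((1 + 2*(-449)) + 396246) = (-1413612 - 158*1635841)*((1 - 898) + 396246) = (-1413612 - 258462878)*(-897 + 396246) = -259876490*395349 = -102741910445010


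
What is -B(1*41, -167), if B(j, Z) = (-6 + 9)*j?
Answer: -123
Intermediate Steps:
B(j, Z) = 3*j
-B(1*41, -167) = -3*1*41 = -3*41 = -1*123 = -123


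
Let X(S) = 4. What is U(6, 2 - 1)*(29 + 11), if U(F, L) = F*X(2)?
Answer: 960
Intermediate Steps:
U(F, L) = 4*F (U(F, L) = F*4 = 4*F)
U(6, 2 - 1)*(29 + 11) = (4*6)*(29 + 11) = 24*40 = 960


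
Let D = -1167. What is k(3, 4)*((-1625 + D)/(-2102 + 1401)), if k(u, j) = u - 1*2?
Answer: 2792/701 ≈ 3.9829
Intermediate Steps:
k(u, j) = -2 + u (k(u, j) = u - 2 = -2 + u)
k(3, 4)*((-1625 + D)/(-2102 + 1401)) = (-2 + 3)*((-1625 - 1167)/(-2102 + 1401)) = 1*(-2792/(-701)) = 1*(-2792*(-1/701)) = 1*(2792/701) = 2792/701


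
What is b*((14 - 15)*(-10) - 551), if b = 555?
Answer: -300255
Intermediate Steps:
b*((14 - 15)*(-10) - 551) = 555*((14 - 15)*(-10) - 551) = 555*(-1*(-10) - 551) = 555*(10 - 551) = 555*(-541) = -300255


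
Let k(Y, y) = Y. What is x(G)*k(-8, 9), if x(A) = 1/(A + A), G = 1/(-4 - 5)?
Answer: 36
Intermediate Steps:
G = -1/9 (G = 1/(-9) = -1/9 ≈ -0.11111)
x(A) = 1/(2*A)
x(G)*k(-8, 9) = (1/(2*(-1/9)))*(-8) = ((1/2)*(-9))*(-8) = -9/2*(-8) = 36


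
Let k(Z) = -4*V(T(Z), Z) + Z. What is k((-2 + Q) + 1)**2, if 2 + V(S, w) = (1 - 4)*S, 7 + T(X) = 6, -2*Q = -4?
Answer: 9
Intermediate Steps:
Q = 2 (Q = -1/2*(-4) = 2)
T(X) = -1 (T(X) = -7 + 6 = -1)
V(S, w) = -2 - 3*S (V(S, w) = -2 + (1 - 4)*S = -2 - 3*S)
k(Z) = -4 + Z (k(Z) = -4*(-2 - 3*(-1)) + Z = -4*(-2 + 3) + Z = -4*1 + Z = -4 + Z)
k((-2 + Q) + 1)**2 = (-4 + ((-2 + 2) + 1))**2 = (-4 + (0 + 1))**2 = (-4 + 1)**2 = (-3)**2 = 9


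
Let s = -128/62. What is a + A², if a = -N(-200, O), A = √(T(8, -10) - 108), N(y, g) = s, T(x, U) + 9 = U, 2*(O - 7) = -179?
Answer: -3873/31 ≈ -124.94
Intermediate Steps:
O = -165/2 (O = 7 + (½)*(-179) = 7 - 179/2 = -165/2 ≈ -82.500)
T(x, U) = -9 + U
s = -64/31 (s = -128*1/62 = -64/31 ≈ -2.0645)
N(y, g) = -64/31
A = I*√127 (A = √((-9 - 10) - 108) = √(-19 - 108) = √(-127) = I*√127 ≈ 11.269*I)
a = 64/31 (a = -1*(-64/31) = 64/31 ≈ 2.0645)
a + A² = 64/31 + (I*√127)² = 64/31 - 127 = -3873/31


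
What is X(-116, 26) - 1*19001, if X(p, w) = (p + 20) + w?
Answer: -19071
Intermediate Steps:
X(p, w) = 20 + p + w (X(p, w) = (20 + p) + w = 20 + p + w)
X(-116, 26) - 1*19001 = (20 - 116 + 26) - 1*19001 = -70 - 19001 = -19071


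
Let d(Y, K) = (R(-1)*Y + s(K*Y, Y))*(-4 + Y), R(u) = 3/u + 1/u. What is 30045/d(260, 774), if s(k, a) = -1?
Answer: -10015/88832 ≈ -0.11274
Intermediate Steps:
R(u) = 4/u (R(u) = 3/u + 1/u = 4/u)
d(Y, K) = (-1 - 4*Y)*(-4 + Y) (d(Y, K) = ((4/(-1))*Y - 1)*(-4 + Y) = ((4*(-1))*Y - 1)*(-4 + Y) = (-4*Y - 1)*(-4 + Y) = (-1 - 4*Y)*(-4 + Y))
30045/d(260, 774) = 30045/(4 - 4*260² + 15*260) = 30045/(4 - 4*67600 + 3900) = 30045/(4 - 270400 + 3900) = 30045/(-266496) = 30045*(-1/266496) = -10015/88832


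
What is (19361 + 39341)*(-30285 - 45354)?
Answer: -4440160578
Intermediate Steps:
(19361 + 39341)*(-30285 - 45354) = 58702*(-75639) = -4440160578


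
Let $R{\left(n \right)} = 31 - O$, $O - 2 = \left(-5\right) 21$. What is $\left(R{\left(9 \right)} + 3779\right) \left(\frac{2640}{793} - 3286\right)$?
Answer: $- \frac{783550558}{61} \approx -1.2845 \cdot 10^{7}$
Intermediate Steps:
$O = -103$ ($O = 2 - 105 = -103$)
$R{\left(n \right)} = 134$ ($R{\left(n \right)} = 31 - -103 = 31 + 103 = 134$)
$\left(R{\left(9 \right)} + 3779\right) \left(\frac{2640}{793} - 3286\right) = \left(134 + 3779\right) \left(\frac{2640}{793} - 3286\right) = 3913 \left(2640 \cdot \frac{1}{793} - 3286\right) = 3913 \left(\frac{2640}{793} - 3286\right) = 3913 \left(- \frac{2603158}{793}\right) = - \frac{783550558}{61}$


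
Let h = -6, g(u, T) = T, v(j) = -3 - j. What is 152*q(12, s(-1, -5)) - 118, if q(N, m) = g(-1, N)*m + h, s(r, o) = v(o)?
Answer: 2618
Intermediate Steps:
s(r, o) = -3 - o
q(N, m) = -6 + N*m (q(N, m) = N*m - 6 = -6 + N*m)
152*q(12, s(-1, -5)) - 118 = 152*(-6 + 12*(-3 - 1*(-5))) - 118 = 152*(-6 + 12*(-3 + 5)) - 118 = 152*(-6 + 12*2) - 118 = 152*(-6 + 24) - 118 = 152*18 - 118 = 2736 - 118 = 2618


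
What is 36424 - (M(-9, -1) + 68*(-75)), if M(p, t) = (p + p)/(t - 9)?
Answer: 207611/5 ≈ 41522.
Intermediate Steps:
M(p, t) = 2*p/(-9 + t) (M(p, t) = (2*p)/(-9 + t) = 2*p/(-9 + t))
36424 - (M(-9, -1) + 68*(-75)) = 36424 - (2*(-9)/(-9 - 1) + 68*(-75)) = 36424 - (2*(-9)/(-10) - 5100) = 36424 - (2*(-9)*(-1/10) - 5100) = 36424 - (9/5 - 5100) = 36424 - 1*(-25491/5) = 36424 + 25491/5 = 207611/5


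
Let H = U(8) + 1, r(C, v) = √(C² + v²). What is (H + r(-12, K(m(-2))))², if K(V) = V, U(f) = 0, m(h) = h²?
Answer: 161 + 8*√10 ≈ 186.30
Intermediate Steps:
H = 1 (H = 0 + 1 = 1)
(H + r(-12, K(m(-2))))² = (1 + √((-12)² + ((-2)²)²))² = (1 + √(144 + 4²))² = (1 + √(144 + 16))² = (1 + √160)² = (1 + 4*√10)²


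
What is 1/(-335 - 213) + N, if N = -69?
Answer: -37813/548 ≈ -69.002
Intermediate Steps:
1/(-335 - 213) + N = 1/(-335 - 213) - 69 = 1/(-548) - 69 = -1/548 - 69 = -37813/548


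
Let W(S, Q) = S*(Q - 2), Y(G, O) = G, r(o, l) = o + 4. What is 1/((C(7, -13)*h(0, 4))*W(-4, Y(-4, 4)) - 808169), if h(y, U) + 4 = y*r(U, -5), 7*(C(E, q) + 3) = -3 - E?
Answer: -7/5654207 ≈ -1.2380e-6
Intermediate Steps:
C(E, q) = -24/7 - E/7 (C(E, q) = -3 + (-3 - E)/7 = -3 + (-3/7 - E/7) = -24/7 - E/7)
r(o, l) = 4 + o
h(y, U) = -4 + y*(4 + U)
W(S, Q) = S*(-2 + Q)
1/((C(7, -13)*h(0, 4))*W(-4, Y(-4, 4)) - 808169) = 1/(((-24/7 - ⅐*7)*(-4 + 0*(4 + 4)))*(-4*(-2 - 4)) - 808169) = 1/(((-24/7 - 1)*(-4 + 0*8))*(-4*(-6)) - 808169) = 1/(-31*(-4 + 0)/7*24 - 808169) = 1/(-31/7*(-4)*24 - 808169) = 1/((124/7)*24 - 808169) = 1/(2976/7 - 808169) = 1/(-5654207/7) = -7/5654207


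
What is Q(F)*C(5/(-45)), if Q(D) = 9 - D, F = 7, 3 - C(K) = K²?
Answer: 484/81 ≈ 5.9753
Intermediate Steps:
C(K) = 3 - K²
Q(F)*C(5/(-45)) = (9 - 1*7)*(3 - (5/(-45))²) = (9 - 7)*(3 - (5*(-1/45))²) = 2*(3 - (-⅑)²) = 2*(3 - 1*1/81) = 2*(3 - 1/81) = 2*(242/81) = 484/81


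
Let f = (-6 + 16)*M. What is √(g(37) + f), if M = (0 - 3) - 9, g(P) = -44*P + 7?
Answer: I*√1741 ≈ 41.725*I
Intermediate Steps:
g(P) = 7 - 44*P
M = -12 (M = -3 - 9 = -12)
f = -120 (f = (-6 + 16)*(-12) = 10*(-12) = -120)
√(g(37) + f) = √((7 - 44*37) - 120) = √((7 - 1628) - 120) = √(-1621 - 120) = √(-1741) = I*√1741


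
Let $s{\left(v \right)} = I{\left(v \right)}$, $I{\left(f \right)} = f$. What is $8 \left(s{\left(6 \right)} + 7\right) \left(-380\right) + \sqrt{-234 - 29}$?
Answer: $-39520 + i \sqrt{263} \approx -39520.0 + 16.217 i$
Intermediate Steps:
$s{\left(v \right)} = v$
$8 \left(s{\left(6 \right)} + 7\right) \left(-380\right) + \sqrt{-234 - 29} = 8 \left(6 + 7\right) \left(-380\right) + \sqrt{-234 - 29} = 8 \cdot 13 \left(-380\right) + \sqrt{-263} = 104 \left(-380\right) + i \sqrt{263} = -39520 + i \sqrt{263}$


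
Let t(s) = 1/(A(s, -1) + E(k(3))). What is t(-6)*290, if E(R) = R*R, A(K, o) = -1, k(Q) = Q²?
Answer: 29/8 ≈ 3.6250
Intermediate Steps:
E(R) = R²
t(s) = 1/80 (t(s) = 1/(-1 + (3²)²) = 1/(-1 + 9²) = 1/(-1 + 81) = 1/80)
t(-6)*290 = (1/80)*290 = 29/8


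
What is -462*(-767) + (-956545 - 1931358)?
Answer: -2533549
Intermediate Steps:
-462*(-767) + (-956545 - 1931358) = 354354 - 2887903 = -2533549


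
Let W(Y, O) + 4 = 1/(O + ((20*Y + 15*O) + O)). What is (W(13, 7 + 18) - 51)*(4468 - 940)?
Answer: -132913872/685 ≈ -1.9403e+5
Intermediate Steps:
W(Y, O) = -4 + 1/(17*O + 20*Y) (W(Y, O) = -4 + 1/(O + ((20*Y + 15*O) + O)) = -4 + 1/(O + ((15*O + 20*Y) + O)) = -4 + 1/(O + (16*O + 20*Y)) = -4 + 1/(17*O + 20*Y))
(W(13, 7 + 18) - 51)*(4468 - 940) = ((1 - 80*13 - 68*(7 + 18))/(17*(7 + 18) + 20*13) - 51)*(4468 - 940) = ((1 - 1040 - 68*25)/(17*25 + 260) - 51)*3528 = ((1 - 1040 - 1700)/(425 + 260) - 51)*3528 = (-2739/685 - 51)*3528 = -37674/685*3528 = -132913872/685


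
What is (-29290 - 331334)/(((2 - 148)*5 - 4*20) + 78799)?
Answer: -360624/77989 ≈ -4.6240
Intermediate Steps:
(-29290 - 331334)/(((2 - 148)*5 - 4*20) + 78799) = -360624/((-146*5 - 80) + 78799) = -360624/((-730 - 80) + 78799) = -360624/(-810 + 78799) = -360624/77989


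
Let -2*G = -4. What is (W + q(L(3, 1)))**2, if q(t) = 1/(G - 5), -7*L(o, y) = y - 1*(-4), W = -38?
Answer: 13225/9 ≈ 1469.4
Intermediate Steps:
G = 2 (G = -1/2*(-4) = 2)
L(o, y) = -4/7 - y/7 (L(o, y) = -(y - 1*(-4))/7 = -(y + 4)/7 = -(4 + y)/7 = -4/7 - y/7)
q(t) = -1/3 (q(t) = 1/(2 - 5) = 1/(-3) = -1/3)
(W + q(L(3, 1)))**2 = (-38 - 1/3)**2 = (-115/3)**2 = 13225/9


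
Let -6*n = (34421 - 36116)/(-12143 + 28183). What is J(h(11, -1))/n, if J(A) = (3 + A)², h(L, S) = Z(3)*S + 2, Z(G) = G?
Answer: 25664/113 ≈ 227.11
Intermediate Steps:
h(L, S) = 2 + 3*S (h(L, S) = 3*S + 2 = 2 + 3*S)
n = 113/6416 (n = -(34421 - 36116)/(6*(-12143 + 28183)) = -(-565)/(2*16040) = -⅙*(-339/3208) = 113/6416 ≈ 0.017612)
J(h(11, -1))/n = (3 + (2 + 3*(-1)))²/(113/6416) = (3 + (2 - 3))²*(6416/113) = (3 - 1)²*(6416/113) = 2²*(6416/113) = 4*(6416/113) = 25664/113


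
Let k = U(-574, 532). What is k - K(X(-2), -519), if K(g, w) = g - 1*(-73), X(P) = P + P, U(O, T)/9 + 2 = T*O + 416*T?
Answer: -756591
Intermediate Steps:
U(O, T) = -18 + 3744*T + 9*O*T (U(O, T) = -18 + 9*(T*O + 416*T) = -18 + 9*(O*T + 416*T) = -18 + 9*(416*T + O*T) = -18 + (3744*T + 9*O*T) = -18 + 3744*T + 9*O*T)
X(P) = 2*P
K(g, w) = 73 + g (K(g, w) = g + 73 = 73 + g)
k = -756522 (k = -18 + 3744*532 + 9*(-574)*532 = -18 + 1991808 - 2748312 = -756522)
k - K(X(-2), -519) = -756522 - (73 + 2*(-2)) = -756522 - (73 - 4) = -756522 - 1*69 = -756522 - 69 = -756591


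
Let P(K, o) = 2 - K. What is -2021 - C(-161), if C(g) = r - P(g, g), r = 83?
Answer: -1941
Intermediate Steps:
C(g) = 81 + g (C(g) = 83 - (2 - g) = 83 + (-2 + g) = 81 + g)
-2021 - C(-161) = -2021 - (81 - 161) = -2021 - 1*(-80) = -2021 + 80 = -1941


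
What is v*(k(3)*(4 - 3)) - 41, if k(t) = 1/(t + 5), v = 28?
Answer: -75/2 ≈ -37.500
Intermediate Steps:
k(t) = 1/(5 + t)
v*(k(3)*(4 - 3)) - 41 = 28*((4 - 3)/(5 + 3)) - 41 = 28*(1/8) - 41 = 7/2 - 41 = -75/2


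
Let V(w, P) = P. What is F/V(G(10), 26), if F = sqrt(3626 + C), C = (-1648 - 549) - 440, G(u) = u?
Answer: sqrt(989)/26 ≈ 1.2096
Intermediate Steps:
C = -2637 (C = -2197 - 440 = -2637)
F = sqrt(989) (F = sqrt(3626 - 2637) = sqrt(989) ≈ 31.448)
F/V(G(10), 26) = sqrt(989)/26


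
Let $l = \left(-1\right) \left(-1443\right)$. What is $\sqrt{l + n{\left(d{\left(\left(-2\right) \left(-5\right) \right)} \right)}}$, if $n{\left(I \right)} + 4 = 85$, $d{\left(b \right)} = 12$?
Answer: $2 \sqrt{381} \approx 39.038$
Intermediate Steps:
$n{\left(I \right)} = 81$ ($n{\left(I \right)} = -4 + 85 = 81$)
$l = 1443$
$\sqrt{l + n{\left(d{\left(\left(-2\right) \left(-5\right) \right)} \right)}} = \sqrt{1443 + 81} = \sqrt{1524} = 2 \sqrt{381}$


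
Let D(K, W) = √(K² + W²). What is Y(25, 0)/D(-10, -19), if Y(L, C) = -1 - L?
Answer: -26*√461/461 ≈ -1.2109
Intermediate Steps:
Y(25, 0)/D(-10, -19) = (-1 - 1*25)/(√((-10)² + (-19)²)) = (-1 - 25)/(√(100 + 361)) = -26*√461/461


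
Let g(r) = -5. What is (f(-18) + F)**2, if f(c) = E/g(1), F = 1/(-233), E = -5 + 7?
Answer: 221841/1357225 ≈ 0.16345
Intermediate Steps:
E = 2
F = -1/233 ≈ -0.0042918
f(c) = -2/5 (f(c) = 2/(-5) = 2*(-1/5) = -2/5)
(f(-18) + F)**2 = (-2/5 - 1/233)**2 = (-471/1165)**2 = 221841/1357225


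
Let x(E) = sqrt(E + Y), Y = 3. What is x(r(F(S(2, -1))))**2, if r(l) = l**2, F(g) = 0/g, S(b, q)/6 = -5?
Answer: 3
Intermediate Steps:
S(b, q) = -30 (S(b, q) = 6*(-5) = -30)
F(g) = 0
x(E) = sqrt(3 + E) (x(E) = sqrt(E + 3) = sqrt(3 + E))
x(r(F(S(2, -1))))**2 = (sqrt(3 + 0**2))**2 = (sqrt(3 + 0))**2 = (sqrt(3))**2 = 3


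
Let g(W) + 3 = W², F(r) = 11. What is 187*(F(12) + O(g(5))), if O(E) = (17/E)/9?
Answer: 37315/18 ≈ 2073.1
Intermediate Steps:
g(W) = -3 + W²
O(E) = 17/(9*E) (O(E) = (17/E)*(⅑) = 17/(9*E))
187*(F(12) + O(g(5))) = 187*(11 + 17/(9*(-3 + 5²))) = 187*(11 + 17/(9*(-3 + 25))) = 187*(11 + (17/9)/22) = 187*(11 + (17/9)*(1/22)) = 187*(11 + 17/198) = 187*(2195/198) = 37315/18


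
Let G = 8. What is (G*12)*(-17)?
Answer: -1632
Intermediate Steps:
(G*12)*(-17) = (8*12)*(-17) = 96*(-17) = -1632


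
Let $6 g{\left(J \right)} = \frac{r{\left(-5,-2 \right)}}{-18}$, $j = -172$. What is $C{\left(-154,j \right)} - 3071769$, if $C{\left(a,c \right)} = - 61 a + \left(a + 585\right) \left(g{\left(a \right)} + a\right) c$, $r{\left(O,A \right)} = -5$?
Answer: $\frac{225464066}{27} \approx 8.3505 \cdot 10^{6}$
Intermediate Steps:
$g{\left(J \right)} = \frac{5}{108}$ ($g{\left(J \right)} = \frac{\left(-5\right) \frac{1}{-18}}{6} = \frac{\left(-5\right) \left(- \frac{1}{18}\right)}{6} = \frac{1}{6} \cdot \frac{5}{18} = \frac{5}{108}$)
$C{\left(a,c \right)} = - 61 a + c \left(585 + a\right) \left(\frac{5}{108} + a\right)$ ($C{\left(a,c \right)} = - 61 a + \left(a + 585\right) \left(\frac{5}{108} + a\right) c = - 61 a + \left(585 + a\right) \left(\frac{5}{108} + a\right) c = - 61 a + c \left(585 + a\right) \left(\frac{5}{108} + a\right)$)
$C{\left(-154,j \right)} - 3071769 = \left(\left(-61\right) \left(-154\right) + \frac{325}{12} \left(-172\right) - 172 \left(-154\right)^{2} + \frac{63185}{108} \left(-154\right) \left(-172\right)\right) - 3071769 = \left(9394 - \frac{13975}{3} - 4079152 + \frac{418411070}{27}\right) - 3071769 = \frac{308401829}{27} - 3071769 = \frac{225464066}{27}$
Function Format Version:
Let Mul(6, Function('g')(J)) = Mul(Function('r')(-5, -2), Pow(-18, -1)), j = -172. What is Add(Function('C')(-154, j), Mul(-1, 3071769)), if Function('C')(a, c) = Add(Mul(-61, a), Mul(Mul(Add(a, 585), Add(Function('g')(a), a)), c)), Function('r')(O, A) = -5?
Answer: Rational(225464066, 27) ≈ 8.3505e+6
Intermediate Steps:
Function('g')(J) = Rational(5, 108) (Function('g')(J) = Mul(Rational(1, 6), Mul(-5, Pow(-18, -1))) = Mul(Rational(1, 6), Mul(-5, Rational(-1, 18))) = Mul(Rational(1, 6), Rational(5, 18)) = Rational(5, 108))
Function('C')(a, c) = Add(Mul(-61, a), Mul(c, Add(585, a), Add(Rational(5, 108), a))) (Function('C')(a, c) = Add(Mul(-61, a), Mul(Mul(Add(a, 585), Add(Rational(5, 108), a)), c)) = Add(Mul(-61, a), Mul(Mul(Add(585, a), Add(Rational(5, 108), a)), c)) = Add(Mul(-61, a), Mul(c, Add(585, a), Add(Rational(5, 108), a))))
Add(Function('C')(-154, j), Mul(-1, 3071769)) = Add(Add(Mul(-61, -154), Mul(Rational(325, 12), -172), Mul(-172, Pow(-154, 2)), Mul(Rational(63185, 108), -154, -172)), Mul(-1, 3071769)) = Add(Add(9394, Rational(-13975, 3), Mul(-172, 23716), Rational(418411070, 27)), -3071769) = Add(Add(9394, Rational(-13975, 3), -4079152, Rational(418411070, 27)), -3071769) = Add(Rational(308401829, 27), -3071769) = Rational(225464066, 27)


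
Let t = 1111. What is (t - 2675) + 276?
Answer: -1288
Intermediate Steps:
(t - 2675) + 276 = (1111 - 2675) + 276 = -1564 + 276 = -1288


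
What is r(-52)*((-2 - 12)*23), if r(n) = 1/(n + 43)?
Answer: 322/9 ≈ 35.778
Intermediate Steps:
r(n) = 1/(43 + n)
r(-52)*((-2 - 12)*23) = ((-2 - 12)*23)/(43 - 52) = (-14*23)/(-9) = -⅑*(-322) = 322/9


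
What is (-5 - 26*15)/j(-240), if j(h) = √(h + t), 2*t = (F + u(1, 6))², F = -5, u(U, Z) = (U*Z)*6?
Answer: -395*√962/481 ≈ -25.471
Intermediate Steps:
u(U, Z) = 6*U*Z
t = 961/2 (t = (-5 + 6*1*6)²/2 = (-5 + 36)²/2 = (½)*31² = (½)*961 = 961/2 ≈ 480.50)
j(h) = √(961/2 + h) (j(h) = √(h + 961/2) = √(961/2 + h))
(-5 - 26*15)/j(-240) = (-5 - 26*15)/((√(1922 + 4*(-240))/2)) = (-5 - 390)/((√(1922 - 960)/2)) = -395*√962/481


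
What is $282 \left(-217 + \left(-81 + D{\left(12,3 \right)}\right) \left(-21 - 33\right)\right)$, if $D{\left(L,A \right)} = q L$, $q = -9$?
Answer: $2816898$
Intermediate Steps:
$D{\left(L,A \right)} = - 9 L$
$282 \left(-217 + \left(-81 + D{\left(12,3 \right)}\right) \left(-21 - 33\right)\right) = 282 \left(-217 + \left(-81 - 108\right) \left(-21 - 33\right)\right) = 282 \left(-217 + \left(-81 - 108\right) \left(-54\right)\right) = 282 \left(-217 - -10206\right) = 282 \left(-217 + 10206\right) = 282 \cdot 9989 = 2816898$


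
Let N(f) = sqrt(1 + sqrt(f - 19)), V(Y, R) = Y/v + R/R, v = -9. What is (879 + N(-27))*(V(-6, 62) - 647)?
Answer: -567248 - 1936*sqrt(1 + I*sqrt(46))/3 ≈ -5.6853e+5 - 1104.2*I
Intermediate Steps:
V(Y, R) = 1 - Y/9 (V(Y, R) = Y/(-9) + R/R = Y*(-1/9) + 1 = -Y/9 + 1 = 1 - Y/9)
N(f) = sqrt(1 + sqrt(-19 + f))
(879 + N(-27))*(V(-6, 62) - 647) = (879 + sqrt(1 + sqrt(-19 - 27)))*((1 - 1/9*(-6)) - 647) = (879 + sqrt(1 + sqrt(-46)))*((1 + 2/3) - 647) = (879 + sqrt(1 + I*sqrt(46)))*(5/3 - 647) = (879 + sqrt(1 + I*sqrt(46)))*(-1936/3) = -567248 - 1936*sqrt(1 + I*sqrt(46))/3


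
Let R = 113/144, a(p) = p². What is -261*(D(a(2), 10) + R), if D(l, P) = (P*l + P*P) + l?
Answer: -604621/16 ≈ -37789.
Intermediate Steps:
R = 113/144 (R = 113*(1/144) = 113/144 ≈ 0.78472)
D(l, P) = l + P² + P*l (D(l, P) = (P*l + P²) + l = (P² + P*l) + l = l + P² + P*l)
-261*(D(a(2), 10) + R) = -261*((2² + 10² + 10*2²) + 113/144) = -261*((4 + 100 + 10*4) + 113/144) = -261*((4 + 100 + 40) + 113/144) = -261*(144 + 113/144) = -261*20849/144 = -604621/16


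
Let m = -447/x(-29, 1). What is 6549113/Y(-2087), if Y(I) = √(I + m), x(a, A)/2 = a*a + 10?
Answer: -6549113*I*√6046390742/3552521 ≈ -1.4335e+5*I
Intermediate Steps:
x(a, A) = 20 + 2*a² (x(a, A) = 2*(a*a + 10) = 2*(a² + 10) = 2*(10 + a²) = 20 + 2*a²)
m = -447/1702 (m = -447/(20 + 2*(-29)²) = -447/(20 + 2*841) = -447/(20 + 1682) = -447/1702 ≈ -0.26263)
Y(I) = √(-447/1702 + I) (Y(I) = √(I - 447/1702) = √(-447/1702 + I))
6549113/Y(-2087) = 6549113/((√(-760794 + 2896804*(-2087))/1702)) = 6549113/((√(-760794 - 6045629948)/1702)) = 6549113/((√(-6046390742)/1702)) = 6549113/(((I*√6046390742)/1702)) = 6549113/((I*√6046390742/1702)) = 6549113*(-I*√6046390742/3552521) = -6549113*I*√6046390742/3552521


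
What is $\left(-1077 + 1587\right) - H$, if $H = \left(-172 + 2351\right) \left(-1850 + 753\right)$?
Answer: $2390873$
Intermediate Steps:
$H = -2390363$ ($H = 2179 \left(-1097\right) = -2390363$)
$\left(-1077 + 1587\right) - H = \left(-1077 + 1587\right) - -2390363 = 510 + 2390363 = 2390873$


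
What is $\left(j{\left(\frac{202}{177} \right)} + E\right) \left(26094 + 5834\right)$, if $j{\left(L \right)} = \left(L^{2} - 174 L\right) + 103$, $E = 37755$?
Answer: $\frac{37670981631920}{31329} \approx 1.2024 \cdot 10^{9}$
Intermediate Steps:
$j{\left(L \right)} = 103 + L^{2} - 174 L$
$\left(j{\left(\frac{202}{177} \right)} + E\right) \left(26094 + 5834\right) = \left(\left(103 + \left(\frac{202}{177}\right)^{2} - 174 \cdot \frac{202}{177}\right) + 37755\right) \left(26094 + 5834\right) = \left(\left(103 + \left(202 \cdot \frac{1}{177}\right)^{2} - 174 \cdot 202 \cdot \frac{1}{177}\right) + 37755\right) 31928 = \left(\left(103 + \left(\frac{202}{177}\right)^{2} - \frac{11716}{59}\right) + 37755\right) 31928 = \left(\left(103 + \frac{40804}{31329} - \frac{11716}{59}\right) + 37755\right) 31928 = \left(- \frac{2953505}{31329} + 37755\right) 31928 = \frac{1179872890}{31329} \cdot 31928 = \frac{37670981631920}{31329}$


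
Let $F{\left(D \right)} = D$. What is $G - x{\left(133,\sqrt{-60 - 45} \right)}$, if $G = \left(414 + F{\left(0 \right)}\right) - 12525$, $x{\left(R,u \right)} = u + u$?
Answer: $-12111 - 2 i \sqrt{105} \approx -12111.0 - 20.494 i$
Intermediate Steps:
$x{\left(R,u \right)} = 2 u$
$G = -12111$ ($G = \left(414 + 0\right) - 12525 = 414 - 12525 = -12111$)
$G - x{\left(133,\sqrt{-60 - 45} \right)} = -12111 - 2 \sqrt{-60 - 45} = -12111 - 2 \sqrt{-105} = -12111 - 2 i \sqrt{105}$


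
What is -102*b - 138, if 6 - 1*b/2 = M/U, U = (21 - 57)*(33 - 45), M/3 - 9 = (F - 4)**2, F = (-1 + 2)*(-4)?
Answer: -15103/12 ≈ -1258.6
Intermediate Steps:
F = -4 (F = 1*(-4) = -4)
M = 219 (M = 27 + 3*(-4 - 4)**2 = 27 + 3*(-8)**2 = 27 + 3*64 = 27 + 192 = 219)
U = 432 (U = -36*(-12) = 432)
b = 791/72 (b = 12 - 438/432 = 12 - 2*73/144 = 12 - 73/72 = 791/72 ≈ 10.986)
-102*b - 138 = -102*791/72 - 138 = -13447/12 - 138 = -15103/12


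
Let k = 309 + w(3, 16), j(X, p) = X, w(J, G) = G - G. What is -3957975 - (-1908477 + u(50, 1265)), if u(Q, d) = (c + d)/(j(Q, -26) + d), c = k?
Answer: -2695091444/1315 ≈ -2.0495e+6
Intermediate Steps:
w(J, G) = 0
k = 309 (k = 309 + 0 = 309)
c = 309
u(Q, d) = (309 + d)/(Q + d)
-3957975 - (-1908477 + u(50, 1265)) = -3957975 - (-1908477 + (309 + 1265)/(50 + 1265)) = -3957975 - (-1908477 + 1574/1315) = -3957975 - 1*(-2509645681/1315) = -3957975 + 2509645681/1315 = -2695091444/1315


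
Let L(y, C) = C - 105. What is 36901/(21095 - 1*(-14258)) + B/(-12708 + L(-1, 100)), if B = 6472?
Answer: 240317797/449442689 ≈ 0.53470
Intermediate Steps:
L(y, C) = -105 + C
36901/(21095 - 1*(-14258)) + B/(-12708 + L(-1, 100)) = 36901/(21095 - 1*(-14258)) + 6472/(-12708 + (-105 + 100)) = 36901/(21095 + 14258) + 6472/(-12708 - 5) = 36901/35353 + 6472/(-12713) = 36901*(1/35353) + 6472*(-1/12713) = 36901/35353 - 6472/12713 = 240317797/449442689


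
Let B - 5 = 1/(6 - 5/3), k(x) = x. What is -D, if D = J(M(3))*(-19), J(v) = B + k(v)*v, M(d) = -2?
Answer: 2280/13 ≈ 175.38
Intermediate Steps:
B = 68/13 (B = 5 + 1/(6 - 5/3) = 5 + 1/(13/3) = 5 + 3/13 = 68/13 ≈ 5.2308)
J(v) = 68/13 + v**2 (J(v) = 68/13 + v*v = 68/13 + v**2)
D = -2280/13 (D = (68/13 + (-2)**2)*(-19) = (68/13 + 4)*(-19) = (120/13)*(-19) = -2280/13 ≈ -175.38)
-D = -1*(-2280/13) = 2280/13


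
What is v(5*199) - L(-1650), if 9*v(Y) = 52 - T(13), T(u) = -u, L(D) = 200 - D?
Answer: -16585/9 ≈ -1842.8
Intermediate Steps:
v(Y) = 65/9 (v(Y) = (52 - (-1)*13)/9 = (52 - 1*(-13))/9 = (52 + 13)/9 = (⅑)*65 = 65/9)
v(5*199) - L(-1650) = 65/9 - (200 - 1*(-1650)) = 65/9 - (200 + 1650) = 65/9 - 1*1850 = 65/9 - 1850 = -16585/9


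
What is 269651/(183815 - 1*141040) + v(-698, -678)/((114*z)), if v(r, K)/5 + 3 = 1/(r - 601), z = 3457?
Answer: 69021246566426/10948973496525 ≈ 6.3039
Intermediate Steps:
v(r, K) = -15 + 5/(-601 + r) (v(r, K) = -15 + 5/(r - 601) = -15 + 5/(-601 + r))
269651/(183815 - 1*141040) + v(-698, -678)/((114*z)) = 269651/(183815 - 1*141040) + (5*(1804 - 3*(-698))/(-601 - 698))/((114*3457)) = 269651/(183815 - 141040) + (5*(1804 + 2094)/(-1299))/394098 = 269651/42775 + (5*(-1/1299)*3898)*(1/394098) = 269651*(1/42775) - 19490/1299*1/394098 = 269651/42775 - 9745/255966651 = 69021246566426/10948973496525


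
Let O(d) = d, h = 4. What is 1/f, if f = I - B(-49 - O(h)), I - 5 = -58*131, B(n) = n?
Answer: -1/7540 ≈ -0.00013263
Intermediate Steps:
I = -7593 (I = 5 - 58*131 = 5 - 7598 = -7593)
f = -7540 (f = -7593 - (-49 - 1*4) = -7593 - (-49 - 4) = -7593 - 1*(-53) = -7593 + 53 = -7540)
1/f = 1/(-7540) = -1/7540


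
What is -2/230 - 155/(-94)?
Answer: 17731/10810 ≈ 1.6402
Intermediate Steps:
-2/230 - 155/(-94) = -2*1/230 - 155*(-1/94) = -1/115 + 155/94 = 17731/10810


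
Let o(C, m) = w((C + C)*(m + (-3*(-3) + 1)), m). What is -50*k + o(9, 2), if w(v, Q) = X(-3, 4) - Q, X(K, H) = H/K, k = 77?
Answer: -11560/3 ≈ -3853.3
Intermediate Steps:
w(v, Q) = -4/3 - Q (w(v, Q) = 4/(-3) - Q = 4*(-1/3) - Q = -4/3 - Q)
o(C, m) = -4/3 - m
-50*k + o(9, 2) = -50*77 + (-4/3 - 1*2) = -3850 + (-4/3 - 2) = -3850 - 10/3 = -11560/3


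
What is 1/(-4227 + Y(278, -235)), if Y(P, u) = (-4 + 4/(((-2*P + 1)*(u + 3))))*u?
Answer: -6438/21161753 ≈ -0.00030423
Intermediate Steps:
Y(P, u) = u*(-4 + 4/((1 - 2*P)*(3 + u))) (Y(P, u) = (-4 + 4/(((1 - 2*P)*(3 + u))))*u = (-4 + 4*(1/((1 - 2*P)*(3 + u))))*u = (-4 + 4/((1 - 2*P)*(3 + u)))*u = u*(-4 + 4/((1 - 2*P)*(3 + u))))
1/(-4227 + Y(278, -235)) = 1/(-4227 + 4*(-235)*(2 - 235 - 6*278 - 2*278*(-235))/(-3 - 1*(-235) + 6*278 + 2*278*(-235))) = 1/(-4227 + 4*(-235)*(2 - 235 - 1668 + 130660)/(-3 + 235 + 1668 - 130660)) = 1/(-4227 + 4*(-235)*128759/(-128760)) = 1/(-4227 + 4*(-235)*(-1/128760)*128759) = 1/(-4227 + 6051673/6438) = 1/(-21161753/6438) = -6438/21161753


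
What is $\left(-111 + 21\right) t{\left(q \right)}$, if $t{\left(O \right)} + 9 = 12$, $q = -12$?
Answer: $-270$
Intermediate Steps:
$t{\left(O \right)} = 3$ ($t{\left(O \right)} = -9 + 12 = 3$)
$\left(-111 + 21\right) t{\left(q \right)} = \left(-111 + 21\right) 3 = \left(-90\right) 3 = -270$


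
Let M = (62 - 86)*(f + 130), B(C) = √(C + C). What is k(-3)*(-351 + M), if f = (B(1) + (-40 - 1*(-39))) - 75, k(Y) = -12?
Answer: 19764 + 288*√2 ≈ 20171.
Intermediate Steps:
B(C) = √2*√C (B(C) = √(2*C) = √2*√C)
f = -76 + √2 (f = (√2*√1 + (-40 - 1*(-39))) - 75 = (√2*1 + (-40 + 39)) - 75 = (√2 - 1) - 75 = (-1 + √2) - 75 = -76 + √2 ≈ -74.586)
M = -1296 - 24*√2 (M = (62 - 86)*((-76 + √2) + 130) = -24*(54 + √2) = -1296 - 24*√2 ≈ -1329.9)
k(-3)*(-351 + M) = -12*(-351 + (-1296 - 24*√2)) = -12*(-1647 - 24*√2) = 19764 + 288*√2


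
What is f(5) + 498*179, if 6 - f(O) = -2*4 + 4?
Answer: 89152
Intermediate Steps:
f(O) = 10 (f(O) = 6 - (-2*4 + 4) = 6 - (-8 + 4) = 6 - 1*(-4) = 6 + 4 = 10)
f(5) + 498*179 = 10 + 498*179 = 10 + 89142 = 89152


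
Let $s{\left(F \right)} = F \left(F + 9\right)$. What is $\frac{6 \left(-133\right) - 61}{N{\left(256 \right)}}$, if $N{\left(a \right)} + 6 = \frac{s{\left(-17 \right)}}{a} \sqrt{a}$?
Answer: $- \frac{1718}{5} \approx -343.6$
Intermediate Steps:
$s{\left(F \right)} = F \left(9 + F\right)$
$N{\left(a \right)} = -6 + \frac{136}{\sqrt{a}}$ ($N{\left(a \right)} = -6 + \frac{\left(-17\right) \left(9 - 17\right)}{a} \sqrt{a} = -6 + \frac{\left(-17\right) \left(-8\right)}{a} \sqrt{a} = -6 + \frac{136}{a} \sqrt{a} = -6 + \frac{136}{\sqrt{a}}$)
$\frac{6 \left(-133\right) - 61}{N{\left(256 \right)}} = \frac{6 \left(-133\right) - 61}{-6 + \frac{136}{16}} = \frac{-798 - 61}{-6 + 136 \cdot \frac{1}{16}} = - \frac{859}{-6 + \frac{17}{2}} = - \frac{859}{\frac{5}{2}} = \left(-859\right) \frac{2}{5} = - \frac{1718}{5}$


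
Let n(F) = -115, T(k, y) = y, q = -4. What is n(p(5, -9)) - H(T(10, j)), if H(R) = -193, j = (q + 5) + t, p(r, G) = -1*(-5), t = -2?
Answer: 78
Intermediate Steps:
p(r, G) = 5
j = -1 (j = (-4 + 5) - 2 = 1 - 2 = -1)
n(p(5, -9)) - H(T(10, j)) = -115 - 1*(-193) = -115 + 193 = 78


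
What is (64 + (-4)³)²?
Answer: 0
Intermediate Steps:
(64 + (-4)³)² = (64 - 64)² = 0² = 0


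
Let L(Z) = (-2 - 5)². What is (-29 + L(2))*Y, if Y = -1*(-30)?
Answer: 600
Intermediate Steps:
L(Z) = 49 (L(Z) = (-7)² = 49)
Y = 30
(-29 + L(2))*Y = (-29 + 49)*30 = 20*30 = 600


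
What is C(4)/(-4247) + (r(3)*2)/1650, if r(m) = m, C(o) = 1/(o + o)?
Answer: 33701/9343400 ≈ 0.0036069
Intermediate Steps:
C(o) = 1/(2*o)
C(4)/(-4247) + (r(3)*2)/1650 = ((1/2)/4)/(-4247) + (3*2)/1650 = ((1/2)*(1/4))*(-1/4247) + 6*(1/1650) = (1/8)*(-1/4247) + 1/275 = -1/33976 + 1/275 = 33701/9343400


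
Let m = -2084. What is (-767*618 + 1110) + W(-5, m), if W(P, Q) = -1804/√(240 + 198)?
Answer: -472896 - 902*√438/219 ≈ -4.7298e+5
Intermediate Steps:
W(P, Q) = -902*√438/219 (W(P, Q) = -1804*√438/438 = -902*√438/219)
(-767*618 + 1110) + W(-5, m) = (-767*618 + 1110) - 902*√438/219 = (-474006 + 1110) - 902*√438/219 = -472896 - 902*√438/219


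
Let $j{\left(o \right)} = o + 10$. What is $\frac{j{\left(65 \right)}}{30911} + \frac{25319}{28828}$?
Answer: $\frac{784797709}{891102308} \approx 0.8807$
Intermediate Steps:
$j{\left(o \right)} = 10 + o$
$\frac{j{\left(65 \right)}}{30911} + \frac{25319}{28828} = \frac{10 + 65}{30911} + \frac{25319}{28828} = 75 \cdot \frac{1}{30911} + 25319 \cdot \frac{1}{28828} = \frac{75}{30911} + \frac{25319}{28828} = \frac{784797709}{891102308}$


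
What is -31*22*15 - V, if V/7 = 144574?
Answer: -1022248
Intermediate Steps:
V = 1012018 (V = 7*144574 = 1012018)
-31*22*15 - V = -31*22*15 - 1*1012018 = -682*15 - 1012018 = -10230 - 1012018 = -1022248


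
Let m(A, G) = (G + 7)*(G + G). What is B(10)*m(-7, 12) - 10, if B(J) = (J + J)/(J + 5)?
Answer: 598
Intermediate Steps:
B(J) = 2*J/(5 + J) (B(J) = (2*J)/(5 + J) = 2*J/(5 + J))
m(A, G) = 2*G*(7 + G) (m(A, G) = (7 + G)*(2*G) = 2*G*(7 + G))
B(10)*m(-7, 12) - 10 = (2*10/(5 + 10))*(2*12*(7 + 12)) - 10 = (2*10/15)*(2*12*19) - 10 = (2*10*(1/15))*456 - 10 = (4/3)*456 - 10 = 608 - 10 = 598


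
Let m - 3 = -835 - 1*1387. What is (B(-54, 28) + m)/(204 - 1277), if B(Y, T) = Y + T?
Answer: 2245/1073 ≈ 2.0923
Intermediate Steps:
B(Y, T) = T + Y
m = -2219 (m = 3 + (-835 - 1*1387) = 3 + (-835 - 1387) = 3 - 2222 = -2219)
(B(-54, 28) + m)/(204 - 1277) = ((28 - 54) - 2219)/(204 - 1277) = (-26 - 2219)/(-1073) = -2245*(-1/1073) = 2245/1073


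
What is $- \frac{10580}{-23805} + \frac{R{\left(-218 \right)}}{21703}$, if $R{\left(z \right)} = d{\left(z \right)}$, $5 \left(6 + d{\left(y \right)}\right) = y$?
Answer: $\frac{431828}{976635} \approx 0.44216$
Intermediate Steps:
$d{\left(y \right)} = -6 + \frac{y}{5}$
$R{\left(z \right)} = -6 + \frac{z}{5}$
$- \frac{10580}{-23805} + \frac{R{\left(-218 \right)}}{21703} = - \frac{10580}{-23805} + \frac{-6 + \frac{1}{5} \left(-218\right)}{21703} = \left(-10580\right) \left(- \frac{1}{23805}\right) + \left(-6 - \frac{218}{5}\right) \frac{1}{21703} = \frac{4}{9} - \frac{248}{108515} = \frac{431828}{976635}$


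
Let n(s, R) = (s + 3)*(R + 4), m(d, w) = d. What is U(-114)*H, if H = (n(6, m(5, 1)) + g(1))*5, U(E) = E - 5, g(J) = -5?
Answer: -45220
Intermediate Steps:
U(E) = -5 + E
n(s, R) = (3 + s)*(4 + R)
H = 380 (H = ((12 + 3*5 + 4*6 + 5*6) - 5)*5 = ((12 + 15 + 24 + 30) - 5)*5 = (81 - 5)*5 = 76*5 = 380)
U(-114)*H = (-5 - 114)*380 = -119*380 = -45220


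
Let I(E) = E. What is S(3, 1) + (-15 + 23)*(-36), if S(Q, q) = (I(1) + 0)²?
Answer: -287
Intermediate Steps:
S(Q, q) = 1 (S(Q, q) = (1 + 0)² = 1² = 1)
S(3, 1) + (-15 + 23)*(-36) = 1 + (-15 + 23)*(-36) = 1 + 8*(-36) = 1 - 288 = -287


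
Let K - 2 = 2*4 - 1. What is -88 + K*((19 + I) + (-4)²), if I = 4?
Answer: 263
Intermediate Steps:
K = 9 (K = 2 + (2*4 - 1) = 2 + (8 - 1) = 2 + 7 = 9)
-88 + K*((19 + I) + (-4)²) = -88 + 9*((19 + 4) + (-4)²) = -88 + 9*(23 + 16) = -88 + 9*39 = -88 + 351 = 263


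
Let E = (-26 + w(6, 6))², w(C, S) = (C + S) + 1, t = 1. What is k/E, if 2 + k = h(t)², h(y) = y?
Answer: -1/169 ≈ -0.0059172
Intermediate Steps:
k = -1 (k = -2 + 1² = -2 + 1 = -1)
w(C, S) = 1 + C + S
E = 169 (E = (-26 + (1 + 6 + 6))² = (-26 + 13)² = (-13)² = 169)
k/E = -1/169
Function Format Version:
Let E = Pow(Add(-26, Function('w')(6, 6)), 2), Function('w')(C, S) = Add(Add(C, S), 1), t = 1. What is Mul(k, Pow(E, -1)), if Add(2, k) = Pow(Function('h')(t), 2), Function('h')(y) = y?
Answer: Rational(-1, 169) ≈ -0.0059172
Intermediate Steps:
k = -1 (k = Add(-2, Pow(1, 2)) = Add(-2, 1) = -1)
Function('w')(C, S) = Add(1, C, S)
E = 169 (E = Pow(Add(-26, Add(1, 6, 6)), 2) = Pow(Add(-26, 13), 2) = Pow(-13, 2) = 169)
Mul(k, Pow(E, -1)) = Mul(-1, Pow(169, -1)) = Mul(-1, Rational(1, 169)) = Rational(-1, 169)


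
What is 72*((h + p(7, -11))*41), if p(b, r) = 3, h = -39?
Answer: -106272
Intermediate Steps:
72*((h + p(7, -11))*41) = 72*((-39 + 3)*41) = 72*(-36*41) = 72*(-1476) = -106272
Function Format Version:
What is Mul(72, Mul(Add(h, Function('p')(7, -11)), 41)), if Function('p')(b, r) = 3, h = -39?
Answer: -106272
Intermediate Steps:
Mul(72, Mul(Add(h, Function('p')(7, -11)), 41)) = Mul(72, Mul(Add(-39, 3), 41)) = Mul(72, Mul(-36, 41)) = Mul(72, -1476) = -106272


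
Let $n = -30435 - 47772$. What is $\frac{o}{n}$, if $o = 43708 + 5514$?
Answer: $- \frac{49222}{78207} \approx -0.62938$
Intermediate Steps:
$o = 49222$
$n = -78207$
$\frac{o}{n} = \frac{49222}{-78207} = 49222 \left(- \frac{1}{78207}\right) = - \frac{49222}{78207}$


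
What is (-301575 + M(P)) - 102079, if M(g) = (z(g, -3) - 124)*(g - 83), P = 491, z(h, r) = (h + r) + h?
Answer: -54814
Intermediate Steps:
z(h, r) = r + 2*h
M(g) = (-127 + 2*g)*(-83 + g) (M(g) = ((-3 + 2*g) - 124)*(g - 83) = (-127 + 2*g)*(-83 + g))
(-301575 + M(P)) - 102079 = (-301575 + (10541 - 293*491 + 2*491²)) - 102079 = (-301575 + (10541 - 143863 + 2*241081)) - 102079 = (-301575 + (10541 - 143863 + 482162)) - 102079 = (-301575 + 348840) - 102079 = 47265 - 102079 = -54814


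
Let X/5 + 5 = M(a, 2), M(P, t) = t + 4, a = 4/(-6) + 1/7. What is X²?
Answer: 25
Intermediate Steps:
a = -11/21 (a = 4*(-⅙) + 1*(⅐) = -⅔ + ⅐ = -11/21 ≈ -0.52381)
M(P, t) = 4 + t
X = 5 (X = -25 + 5*(4 + 2) = -25 + 5*6 = -25 + 30 = 5)
X² = 5² = 25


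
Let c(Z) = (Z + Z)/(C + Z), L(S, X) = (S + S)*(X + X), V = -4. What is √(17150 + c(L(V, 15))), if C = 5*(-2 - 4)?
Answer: √154366/3 ≈ 130.96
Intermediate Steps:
C = -30 (C = 5*(-6) = -30)
L(S, X) = 4*S*X (L(S, X) = (2*S)*(2*X) = 4*S*X)
c(Z) = 2*Z/(-30 + Z) (c(Z) = (Z + Z)/(-30 + Z) = (2*Z)/(-30 + Z) = 2*Z/(-30 + Z))
√(17150 + c(L(V, 15))) = √(17150 + 2*(4*(-4)*15)/(-30 + 4*(-4)*15)) = √(17150 + 2*(-240)/(-30 - 240)) = √(17150 + 2*(-240)/(-270)) = √(17150 + 2*(-240)*(-1/270)) = √(17150 + 16/9) = √(154366/9) = √154366/3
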